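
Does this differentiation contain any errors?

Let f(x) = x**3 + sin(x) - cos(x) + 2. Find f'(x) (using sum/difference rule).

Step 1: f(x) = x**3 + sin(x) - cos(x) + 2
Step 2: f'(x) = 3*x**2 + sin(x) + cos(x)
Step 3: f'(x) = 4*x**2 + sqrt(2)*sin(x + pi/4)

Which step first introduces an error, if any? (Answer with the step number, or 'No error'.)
Step 3

Step 3 is incorrect due to a wrong coefficient.
The step shows: 4*x**2 + sqrt(2)*sin(x + pi/4)
The correct value should be: 3*x**2 + sqrt(2)*sin(x + pi/4)

Explanation: The coefficient 3 was incorrectly written as 4: the term 3*x**2 was incorrectly written as 4*x**2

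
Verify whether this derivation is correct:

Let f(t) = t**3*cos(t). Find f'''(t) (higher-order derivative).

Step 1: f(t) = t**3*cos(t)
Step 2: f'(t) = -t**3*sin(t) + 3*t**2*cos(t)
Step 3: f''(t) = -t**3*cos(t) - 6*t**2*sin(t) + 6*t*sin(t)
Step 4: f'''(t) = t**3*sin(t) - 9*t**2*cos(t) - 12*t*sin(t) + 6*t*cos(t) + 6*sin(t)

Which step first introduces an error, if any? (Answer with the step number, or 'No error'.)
Step 3

Step 3 is incorrect due to a wrong trig function.
The step shows: -t**3*cos(t) - 6*t**2*sin(t) + 6*t*sin(t)
The correct value should be: -t**3*cos(t) - 6*t**2*sin(t) + 6*t*cos(t)

Explanation: cos(t) was incorrectly written as sin(t): the term 6*t*cos(t) was incorrectly written as 6*t*sin(t)
The later steps are derived from this incorrect expression, so the error originates in Step 3.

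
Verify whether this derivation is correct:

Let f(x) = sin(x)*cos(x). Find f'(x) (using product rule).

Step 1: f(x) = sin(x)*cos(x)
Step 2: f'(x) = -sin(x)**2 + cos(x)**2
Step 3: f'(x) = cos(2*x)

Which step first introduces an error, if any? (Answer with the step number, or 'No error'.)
No error

All steps in this derivation are correct.
The final answer f'(x) = cos(2*x) is valid.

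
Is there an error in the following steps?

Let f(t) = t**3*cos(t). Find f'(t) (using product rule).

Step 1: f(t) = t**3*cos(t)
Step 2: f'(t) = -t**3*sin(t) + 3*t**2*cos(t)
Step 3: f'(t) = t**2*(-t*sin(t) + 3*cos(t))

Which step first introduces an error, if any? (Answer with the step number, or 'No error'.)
No error

All steps in this derivation are correct.
The final answer f'(t) = t**2*(-t*sin(t) + 3*cos(t)) is valid.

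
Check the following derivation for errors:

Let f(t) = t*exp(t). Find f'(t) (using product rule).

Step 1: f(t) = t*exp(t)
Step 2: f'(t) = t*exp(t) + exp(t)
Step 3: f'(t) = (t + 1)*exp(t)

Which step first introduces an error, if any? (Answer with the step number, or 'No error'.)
No error

All steps in this derivation are correct.
The final answer f'(t) = (t + 1)*exp(t) is valid.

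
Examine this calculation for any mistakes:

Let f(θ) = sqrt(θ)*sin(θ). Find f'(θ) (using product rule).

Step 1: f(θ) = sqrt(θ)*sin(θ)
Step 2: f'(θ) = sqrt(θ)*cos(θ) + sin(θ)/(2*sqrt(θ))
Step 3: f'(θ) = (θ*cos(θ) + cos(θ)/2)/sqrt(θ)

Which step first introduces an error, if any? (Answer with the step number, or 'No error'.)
Step 3

Step 3 is incorrect due to a wrong trig function.
The step shows: (θ*cos(θ) + cos(θ)/2)/sqrt(θ)
The correct value should be: (θ*cos(θ) + sin(θ)/2)/sqrt(θ)

Explanation: sin(θ) was incorrectly written as cos(θ): the term (θ*cos(θ) + sin(θ)/2)/sqrt(θ) was incorrectly written as (θ*cos(θ) + cos(θ)/2)/sqrt(θ)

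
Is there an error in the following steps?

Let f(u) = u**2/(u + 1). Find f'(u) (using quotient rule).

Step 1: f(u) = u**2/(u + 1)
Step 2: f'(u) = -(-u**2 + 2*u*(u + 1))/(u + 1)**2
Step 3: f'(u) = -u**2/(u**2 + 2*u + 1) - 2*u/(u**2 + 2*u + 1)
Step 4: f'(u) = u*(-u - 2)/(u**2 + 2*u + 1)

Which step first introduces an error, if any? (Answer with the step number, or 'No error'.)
Step 2

Step 2 is incorrect due to a sign flip.
The step shows: -(-u**2 + 2*u*(u + 1))/(u + 1)**2
The correct value should be: (-u**2 + 2*u*(u + 1))/(u + 1)**2

Explanation: The sign of the whole expression was flipped: the term (-u**2 + 2*u*(u + 1))/(u + 1)**2 was incorrectly written as -(-u**2 + 2*u*(u + 1))/(u + 1)**2
The later steps are derived from this incorrect expression, so the error originates in Step 2.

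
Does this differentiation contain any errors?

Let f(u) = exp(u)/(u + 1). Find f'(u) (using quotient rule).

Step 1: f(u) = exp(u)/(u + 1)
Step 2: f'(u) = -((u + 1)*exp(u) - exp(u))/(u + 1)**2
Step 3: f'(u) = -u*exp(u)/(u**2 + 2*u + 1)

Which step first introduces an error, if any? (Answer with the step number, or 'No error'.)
Step 2

Step 2 is incorrect due to a sign flip.
The step shows: -((u + 1)*exp(u) - exp(u))/(u + 1)**2
The correct value should be: ((u + 1)*exp(u) - exp(u))/(u + 1)**2

Explanation: The sign of the whole expression was flipped: the term ((u + 1)*exp(u) - exp(u))/(u + 1)**2 was incorrectly written as -((u + 1)*exp(u) - exp(u))/(u + 1)**2
The later steps are derived from this incorrect expression, so the error originates in Step 2.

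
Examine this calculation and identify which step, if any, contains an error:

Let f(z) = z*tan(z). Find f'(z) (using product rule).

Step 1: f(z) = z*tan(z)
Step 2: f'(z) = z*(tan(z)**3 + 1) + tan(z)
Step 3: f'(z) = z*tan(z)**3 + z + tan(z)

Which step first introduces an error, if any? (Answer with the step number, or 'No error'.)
Step 2

Step 2 is incorrect due to a wrong exponent.
The step shows: z*(tan(z)**3 + 1) + tan(z)
The correct value should be: z*(tan(z)**2 + 1) + tan(z)

Explanation: The exponent 2 on tan(z) was incorrectly written as 3: the term z*(tan(z)**2 + 1) was incorrectly written as z*(tan(z)**3 + 1)
The later steps are derived from this incorrect expression, so the error originates in Step 2.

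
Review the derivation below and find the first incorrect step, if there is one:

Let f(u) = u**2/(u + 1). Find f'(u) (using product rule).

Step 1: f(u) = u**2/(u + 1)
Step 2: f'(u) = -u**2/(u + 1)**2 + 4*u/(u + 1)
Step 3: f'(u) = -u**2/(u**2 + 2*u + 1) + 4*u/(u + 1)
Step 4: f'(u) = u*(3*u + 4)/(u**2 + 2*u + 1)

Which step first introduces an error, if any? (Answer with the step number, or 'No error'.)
Step 2

Step 2 is incorrect due to a wrong coefficient.
The step shows: -u**2/(u + 1)**2 + 4*u/(u + 1)
The correct value should be: -u**2/(u + 1)**2 + 2*u/(u + 1)

Explanation: The coefficient 2 was incorrectly written as 4: the term 2*u/(u + 1) was incorrectly written as 4*u/(u + 1)
The later steps are derived from this incorrect expression, so the error originates in Step 2.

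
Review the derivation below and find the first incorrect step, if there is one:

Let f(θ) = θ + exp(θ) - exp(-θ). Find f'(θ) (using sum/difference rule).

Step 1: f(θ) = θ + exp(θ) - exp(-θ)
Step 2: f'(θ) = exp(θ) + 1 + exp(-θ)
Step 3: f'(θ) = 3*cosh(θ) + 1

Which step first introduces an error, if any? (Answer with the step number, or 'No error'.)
Step 3

Step 3 is incorrect due to a wrong coefficient.
The step shows: 3*cosh(θ) + 1
The correct value should be: 2*cosh(θ) + 1

Explanation: The coefficient 2 was incorrectly written as 3: the term 2*cosh(θ) was incorrectly written as 3*cosh(θ)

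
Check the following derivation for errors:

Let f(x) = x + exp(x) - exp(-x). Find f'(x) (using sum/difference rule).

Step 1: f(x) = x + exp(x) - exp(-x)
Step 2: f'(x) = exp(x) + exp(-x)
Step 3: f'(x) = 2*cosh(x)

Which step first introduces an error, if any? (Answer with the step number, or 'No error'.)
Step 2

Step 2 is incorrect due to a dropped term.
The step shows: exp(x) + exp(-x)
The correct value should be: exp(x) + 1 + exp(-x)

Explanation: A term was dropped: the term 1 was incorrectly omitted
The later steps are derived from this incorrect expression, so the error originates in Step 2.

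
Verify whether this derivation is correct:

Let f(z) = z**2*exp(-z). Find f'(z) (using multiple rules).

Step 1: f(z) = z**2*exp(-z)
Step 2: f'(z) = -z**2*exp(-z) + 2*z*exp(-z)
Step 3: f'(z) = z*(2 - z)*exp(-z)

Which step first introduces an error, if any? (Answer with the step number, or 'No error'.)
No error

All steps in this derivation are correct.
The final answer f'(z) = z*(2 - z)*exp(-z) is valid.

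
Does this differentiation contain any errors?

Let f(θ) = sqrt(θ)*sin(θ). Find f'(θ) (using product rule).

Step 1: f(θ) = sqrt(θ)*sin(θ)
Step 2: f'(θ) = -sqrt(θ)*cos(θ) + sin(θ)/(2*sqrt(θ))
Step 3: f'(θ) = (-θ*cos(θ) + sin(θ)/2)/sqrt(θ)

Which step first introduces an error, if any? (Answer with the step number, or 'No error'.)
Step 2

Step 2 is incorrect due to a sign flip.
The step shows: -sqrt(θ)*cos(θ) + sin(θ)/(2*sqrt(θ))
The correct value should be: sqrt(θ)*cos(θ) + sin(θ)/(2*sqrt(θ))

Explanation: The sign of one term was flipped: the term sqrt(θ)*cos(θ) was incorrectly written as -sqrt(θ)*cos(θ)
The later steps are derived from this incorrect expression, so the error originates in Step 2.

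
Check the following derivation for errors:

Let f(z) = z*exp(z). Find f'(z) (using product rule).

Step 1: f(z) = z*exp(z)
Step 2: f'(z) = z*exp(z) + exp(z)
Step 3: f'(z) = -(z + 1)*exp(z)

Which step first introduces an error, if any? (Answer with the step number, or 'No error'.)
Step 3

Step 3 is incorrect due to a sign flip.
The step shows: -(z + 1)*exp(z)
The correct value should be: (z + 1)*exp(z)

Explanation: The sign of the whole expression was flipped: the term (z + 1)*exp(z) was incorrectly written as -(z + 1)*exp(z)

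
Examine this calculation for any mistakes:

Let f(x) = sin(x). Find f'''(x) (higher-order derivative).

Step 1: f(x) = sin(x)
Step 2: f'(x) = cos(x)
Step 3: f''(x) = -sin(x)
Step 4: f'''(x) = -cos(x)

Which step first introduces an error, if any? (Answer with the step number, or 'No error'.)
No error

All steps in this derivation are correct.
The final answer f'''(x) = -cos(x) is valid.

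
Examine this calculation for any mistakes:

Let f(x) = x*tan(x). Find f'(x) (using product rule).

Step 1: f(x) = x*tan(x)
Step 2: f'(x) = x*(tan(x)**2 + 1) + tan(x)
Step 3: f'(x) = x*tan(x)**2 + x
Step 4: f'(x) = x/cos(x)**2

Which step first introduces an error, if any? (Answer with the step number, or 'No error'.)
Step 3

Step 3 is incorrect due to a dropped term.
The step shows: x*tan(x)**2 + x
The correct value should be: x*tan(x)**2 + x + tan(x)

Explanation: A term was dropped: the term tan(x) was incorrectly omitted
The later steps are derived from this incorrect expression, so the error originates in Step 3.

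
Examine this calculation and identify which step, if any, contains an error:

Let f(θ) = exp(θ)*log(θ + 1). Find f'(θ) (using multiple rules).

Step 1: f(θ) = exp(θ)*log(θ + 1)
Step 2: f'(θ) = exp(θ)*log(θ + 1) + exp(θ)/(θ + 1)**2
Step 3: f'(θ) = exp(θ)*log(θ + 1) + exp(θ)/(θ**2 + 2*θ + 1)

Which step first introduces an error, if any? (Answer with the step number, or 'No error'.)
Step 2

Step 2 is incorrect due to a wrong exponent.
The step shows: exp(θ)*log(θ + 1) + exp(θ)/(θ + 1)**2
The correct value should be: exp(θ)*log(θ + 1) + exp(θ)/(θ + 1)

Explanation: The exponent -1 on θ + 1 was incorrectly written as -2: the term exp(θ)/(θ + 1) was incorrectly written as exp(θ)/(θ + 1)**2
The later steps are derived from this incorrect expression, so the error originates in Step 2.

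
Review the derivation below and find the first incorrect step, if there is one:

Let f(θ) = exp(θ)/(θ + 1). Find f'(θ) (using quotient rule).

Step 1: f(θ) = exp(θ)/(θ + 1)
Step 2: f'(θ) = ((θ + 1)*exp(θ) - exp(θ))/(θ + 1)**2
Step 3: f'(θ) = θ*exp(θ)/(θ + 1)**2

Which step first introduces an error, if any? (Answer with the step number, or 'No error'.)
No error

All steps in this derivation are correct.
The final answer f'(θ) = θ*exp(θ)/(θ + 1)**2 is valid.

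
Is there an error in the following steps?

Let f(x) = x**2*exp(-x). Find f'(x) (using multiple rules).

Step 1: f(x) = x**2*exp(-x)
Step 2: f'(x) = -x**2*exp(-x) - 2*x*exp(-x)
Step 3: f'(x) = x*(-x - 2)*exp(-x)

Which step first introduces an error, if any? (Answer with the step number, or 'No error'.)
Step 2

Step 2 is incorrect due to a sign flip.
The step shows: -x**2*exp(-x) - 2*x*exp(-x)
The correct value should be: -x**2*exp(-x) + 2*x*exp(-x)

Explanation: The sign of one term was flipped: the term 2*x*exp(-x) was incorrectly written as -2*x*exp(-x)
The later steps are derived from this incorrect expression, so the error originates in Step 2.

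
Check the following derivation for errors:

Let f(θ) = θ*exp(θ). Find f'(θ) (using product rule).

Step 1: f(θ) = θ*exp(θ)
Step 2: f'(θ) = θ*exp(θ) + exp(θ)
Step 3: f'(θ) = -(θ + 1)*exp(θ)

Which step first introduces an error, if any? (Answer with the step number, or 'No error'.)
Step 3

Step 3 is incorrect due to a sign flip.
The step shows: -(θ + 1)*exp(θ)
The correct value should be: (θ + 1)*exp(θ)

Explanation: The sign of the whole expression was flipped: the term (θ + 1)*exp(θ) was incorrectly written as -(θ + 1)*exp(θ)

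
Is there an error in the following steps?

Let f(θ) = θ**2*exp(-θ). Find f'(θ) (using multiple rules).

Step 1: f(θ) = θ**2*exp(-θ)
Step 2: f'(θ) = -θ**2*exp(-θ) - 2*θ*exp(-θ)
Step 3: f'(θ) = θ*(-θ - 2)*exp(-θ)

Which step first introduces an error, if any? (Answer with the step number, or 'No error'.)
Step 2

Step 2 is incorrect due to a sign flip.
The step shows: -θ**2*exp(-θ) - 2*θ*exp(-θ)
The correct value should be: -θ**2*exp(-θ) + 2*θ*exp(-θ)

Explanation: The sign of one term was flipped: the term 2*θ*exp(-θ) was incorrectly written as -2*θ*exp(-θ)
The later steps are derived from this incorrect expression, so the error originates in Step 2.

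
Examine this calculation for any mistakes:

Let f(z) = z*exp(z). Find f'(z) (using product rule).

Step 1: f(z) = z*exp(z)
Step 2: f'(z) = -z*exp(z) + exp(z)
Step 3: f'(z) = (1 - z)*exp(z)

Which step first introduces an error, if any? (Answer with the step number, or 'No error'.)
Step 2

Step 2 is incorrect due to a sign flip.
The step shows: -z*exp(z) + exp(z)
The correct value should be: z*exp(z) + exp(z)

Explanation: The sign of one term was flipped: the term z*exp(z) was incorrectly written as -z*exp(z)
The later steps are derived from this incorrect expression, so the error originates in Step 2.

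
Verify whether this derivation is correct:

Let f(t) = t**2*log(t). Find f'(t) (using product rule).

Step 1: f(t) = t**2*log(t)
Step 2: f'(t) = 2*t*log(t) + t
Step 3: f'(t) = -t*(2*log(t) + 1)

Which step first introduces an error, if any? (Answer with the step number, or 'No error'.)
Step 3

Step 3 is incorrect due to a sign flip.
The step shows: -t*(2*log(t) + 1)
The correct value should be: t*(2*log(t) + 1)

Explanation: The sign of the whole expression was flipped: the term t*(2*log(t) + 1) was incorrectly written as -t*(2*log(t) + 1)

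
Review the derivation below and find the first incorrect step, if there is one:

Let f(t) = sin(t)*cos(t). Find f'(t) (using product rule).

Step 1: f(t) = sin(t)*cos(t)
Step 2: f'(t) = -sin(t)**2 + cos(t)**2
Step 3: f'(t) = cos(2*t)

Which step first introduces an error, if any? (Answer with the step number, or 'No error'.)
No error

All steps in this derivation are correct.
The final answer f'(t) = cos(2*t) is valid.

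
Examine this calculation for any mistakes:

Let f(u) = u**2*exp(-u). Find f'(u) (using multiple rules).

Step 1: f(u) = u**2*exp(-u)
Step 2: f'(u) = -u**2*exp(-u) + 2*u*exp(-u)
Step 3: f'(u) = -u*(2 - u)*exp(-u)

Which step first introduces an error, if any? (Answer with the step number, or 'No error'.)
Step 3

Step 3 is incorrect due to a sign flip.
The step shows: -u*(2 - u)*exp(-u)
The correct value should be: u*(2 - u)*exp(-u)

Explanation: The sign of the whole expression was flipped: the term u*(2 - u)*exp(-u) was incorrectly written as -u*(2 - u)*exp(-u)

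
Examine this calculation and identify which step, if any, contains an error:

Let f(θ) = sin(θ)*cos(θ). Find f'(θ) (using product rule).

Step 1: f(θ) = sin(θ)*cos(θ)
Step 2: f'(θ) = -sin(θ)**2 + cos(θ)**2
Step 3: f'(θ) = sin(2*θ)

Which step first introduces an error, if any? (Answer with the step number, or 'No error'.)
Step 3

Step 3 is incorrect due to a wrong trig function.
The step shows: sin(2*θ)
The correct value should be: cos(2*θ)

Explanation: cos(2*θ) was incorrectly written as sin(2*θ): the term cos(2*θ) was incorrectly written as sin(2*θ)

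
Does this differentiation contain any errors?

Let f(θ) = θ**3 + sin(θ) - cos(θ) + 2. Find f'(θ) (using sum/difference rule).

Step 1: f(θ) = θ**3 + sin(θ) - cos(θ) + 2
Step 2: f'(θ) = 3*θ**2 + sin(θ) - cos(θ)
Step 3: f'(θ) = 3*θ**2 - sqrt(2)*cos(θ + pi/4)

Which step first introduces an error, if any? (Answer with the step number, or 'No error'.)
Step 2

Step 2 is incorrect due to a sign flip.
The step shows: 3*θ**2 + sin(θ) - cos(θ)
The correct value should be: 3*θ**2 + sin(θ) + cos(θ)

Explanation: The sign of one term was flipped: the term cos(θ) was incorrectly written as -cos(θ)
The later steps are derived from this incorrect expression, so the error originates in Step 2.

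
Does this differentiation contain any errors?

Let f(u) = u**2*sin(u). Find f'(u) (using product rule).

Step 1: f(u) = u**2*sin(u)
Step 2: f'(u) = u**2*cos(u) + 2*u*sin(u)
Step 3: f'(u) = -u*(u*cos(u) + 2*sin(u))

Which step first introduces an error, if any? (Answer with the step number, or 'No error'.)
Step 3

Step 3 is incorrect due to a sign flip.
The step shows: -u*(u*cos(u) + 2*sin(u))
The correct value should be: u*(u*cos(u) + 2*sin(u))

Explanation: The sign of the whole expression was flipped: the term u*(u*cos(u) + 2*sin(u)) was incorrectly written as -u*(u*cos(u) + 2*sin(u))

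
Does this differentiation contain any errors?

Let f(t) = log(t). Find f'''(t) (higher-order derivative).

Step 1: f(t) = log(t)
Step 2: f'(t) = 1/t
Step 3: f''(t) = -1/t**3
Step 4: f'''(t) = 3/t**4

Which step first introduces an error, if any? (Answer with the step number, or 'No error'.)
Step 3

Step 3 is incorrect due to a wrong exponent.
The step shows: -1/t**3
The correct value should be: -1/t**2

Explanation: The exponent -2 on t was incorrectly written as -3: the term -1/t**2 was incorrectly written as -1/t**3
The later steps are derived from this incorrect expression, so the error originates in Step 3.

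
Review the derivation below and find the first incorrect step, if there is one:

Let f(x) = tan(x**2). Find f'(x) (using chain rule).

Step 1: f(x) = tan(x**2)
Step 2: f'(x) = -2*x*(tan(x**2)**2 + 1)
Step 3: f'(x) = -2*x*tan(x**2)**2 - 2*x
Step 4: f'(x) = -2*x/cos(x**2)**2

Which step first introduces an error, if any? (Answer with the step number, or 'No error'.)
Step 2

Step 2 is incorrect due to a sign flip.
The step shows: -2*x*(tan(x**2)**2 + 1)
The correct value should be: 2*x*(tan(x**2)**2 + 1)

Explanation: The sign of the whole expression was flipped: the term 2*x*(tan(x**2)**2 + 1) was incorrectly written as -2*x*(tan(x**2)**2 + 1)
The later steps are derived from this incorrect expression, so the error originates in Step 2.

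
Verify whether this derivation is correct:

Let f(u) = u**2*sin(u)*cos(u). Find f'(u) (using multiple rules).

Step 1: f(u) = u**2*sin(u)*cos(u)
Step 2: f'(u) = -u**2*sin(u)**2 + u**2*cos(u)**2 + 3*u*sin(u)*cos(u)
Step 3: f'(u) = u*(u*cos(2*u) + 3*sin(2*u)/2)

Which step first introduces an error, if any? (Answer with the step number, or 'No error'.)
Step 2

Step 2 is incorrect due to a wrong coefficient.
The step shows: -u**2*sin(u)**2 + u**2*cos(u)**2 + 3*u*sin(u)*cos(u)
The correct value should be: -u**2*sin(u)**2 + u**2*cos(u)**2 + 2*u*sin(u)*cos(u)

Explanation: The coefficient 2 was incorrectly written as 3: the term 2*u*sin(u)*cos(u) was incorrectly written as 3*u*sin(u)*cos(u)
The later steps are derived from this incorrect expression, so the error originates in Step 2.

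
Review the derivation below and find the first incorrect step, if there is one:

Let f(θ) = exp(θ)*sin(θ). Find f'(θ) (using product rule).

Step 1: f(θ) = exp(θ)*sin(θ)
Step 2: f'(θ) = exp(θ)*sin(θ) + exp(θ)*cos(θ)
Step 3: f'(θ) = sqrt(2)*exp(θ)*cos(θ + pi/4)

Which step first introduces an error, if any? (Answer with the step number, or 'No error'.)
Step 3

Step 3 is incorrect due to a wrong trig function.
The step shows: sqrt(2)*exp(θ)*cos(θ + pi/4)
The correct value should be: sqrt(2)*exp(θ)*sin(θ + pi/4)

Explanation: sin(θ + pi/4) was incorrectly written as cos(θ + pi/4): the term sqrt(2)*exp(θ)*sin(θ + pi/4) was incorrectly written as sqrt(2)*exp(θ)*cos(θ + pi/4)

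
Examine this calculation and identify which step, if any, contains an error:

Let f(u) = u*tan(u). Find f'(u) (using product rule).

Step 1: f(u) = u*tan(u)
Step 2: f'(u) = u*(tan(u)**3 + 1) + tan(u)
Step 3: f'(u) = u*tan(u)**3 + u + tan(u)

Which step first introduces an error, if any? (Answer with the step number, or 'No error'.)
Step 2

Step 2 is incorrect due to a wrong exponent.
The step shows: u*(tan(u)**3 + 1) + tan(u)
The correct value should be: u*(tan(u)**2 + 1) + tan(u)

Explanation: The exponent 2 on tan(u) was incorrectly written as 3: the term u*(tan(u)**2 + 1) was incorrectly written as u*(tan(u)**3 + 1)
The later steps are derived from this incorrect expression, so the error originates in Step 2.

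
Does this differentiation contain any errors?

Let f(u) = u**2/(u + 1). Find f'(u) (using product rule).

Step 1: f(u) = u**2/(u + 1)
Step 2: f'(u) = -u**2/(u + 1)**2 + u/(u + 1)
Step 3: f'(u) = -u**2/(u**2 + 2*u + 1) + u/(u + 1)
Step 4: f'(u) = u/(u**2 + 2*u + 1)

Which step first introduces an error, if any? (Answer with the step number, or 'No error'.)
Step 2

Step 2 is incorrect due to a wrong coefficient.
The step shows: -u**2/(u + 1)**2 + u/(u + 1)
The correct value should be: -u**2/(u + 1)**2 + 2*u/(u + 1)

Explanation: The coefficient 2 was incorrectly written as 1: the term 2*u/(u + 1) was incorrectly written as u/(u + 1)
The later steps are derived from this incorrect expression, so the error originates in Step 2.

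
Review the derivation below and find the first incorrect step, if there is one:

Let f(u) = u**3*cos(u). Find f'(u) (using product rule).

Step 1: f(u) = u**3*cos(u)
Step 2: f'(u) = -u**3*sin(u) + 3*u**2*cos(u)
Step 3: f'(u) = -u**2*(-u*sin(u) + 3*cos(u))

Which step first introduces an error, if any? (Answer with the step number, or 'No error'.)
Step 3

Step 3 is incorrect due to a sign flip.
The step shows: -u**2*(-u*sin(u) + 3*cos(u))
The correct value should be: u**2*(-u*sin(u) + 3*cos(u))

Explanation: The sign of the whole expression was flipped: the term u**2*(-u*sin(u) + 3*cos(u)) was incorrectly written as -u**2*(-u*sin(u) + 3*cos(u))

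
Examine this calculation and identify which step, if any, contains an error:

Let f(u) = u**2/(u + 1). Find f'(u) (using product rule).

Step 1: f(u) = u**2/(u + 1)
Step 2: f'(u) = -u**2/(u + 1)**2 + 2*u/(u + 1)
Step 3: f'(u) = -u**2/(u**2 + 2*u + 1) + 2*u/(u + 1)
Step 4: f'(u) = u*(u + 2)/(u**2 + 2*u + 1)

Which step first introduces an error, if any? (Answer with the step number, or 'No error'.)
No error

All steps in this derivation are correct.
The final answer f'(u) = u*(u + 2)/(u**2 + 2*u + 1) is valid.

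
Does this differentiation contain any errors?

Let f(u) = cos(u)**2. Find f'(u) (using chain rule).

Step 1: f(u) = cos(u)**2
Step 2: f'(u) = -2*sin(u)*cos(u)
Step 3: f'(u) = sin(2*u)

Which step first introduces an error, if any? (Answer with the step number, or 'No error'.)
Step 3

Step 3 is incorrect due to a sign flip.
The step shows: sin(2*u)
The correct value should be: -sin(2*u)

Explanation: The sign of the whole expression was flipped: the term -sin(2*u) was incorrectly written as sin(2*u)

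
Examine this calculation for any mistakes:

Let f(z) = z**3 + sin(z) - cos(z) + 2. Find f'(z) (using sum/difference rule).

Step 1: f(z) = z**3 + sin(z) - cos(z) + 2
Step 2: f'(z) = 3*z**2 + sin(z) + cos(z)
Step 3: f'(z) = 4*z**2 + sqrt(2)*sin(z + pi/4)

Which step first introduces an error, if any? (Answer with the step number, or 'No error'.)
Step 3

Step 3 is incorrect due to a wrong coefficient.
The step shows: 4*z**2 + sqrt(2)*sin(z + pi/4)
The correct value should be: 3*z**2 + sqrt(2)*sin(z + pi/4)

Explanation: The coefficient 3 was incorrectly written as 4: the term 3*z**2 was incorrectly written as 4*z**2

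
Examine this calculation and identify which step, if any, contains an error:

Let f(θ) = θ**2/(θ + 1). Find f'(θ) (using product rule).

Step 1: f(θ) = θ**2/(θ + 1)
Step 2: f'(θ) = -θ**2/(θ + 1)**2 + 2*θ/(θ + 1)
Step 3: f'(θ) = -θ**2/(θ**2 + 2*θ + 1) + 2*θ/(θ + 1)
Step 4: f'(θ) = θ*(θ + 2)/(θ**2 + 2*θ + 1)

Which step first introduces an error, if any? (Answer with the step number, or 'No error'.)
No error

All steps in this derivation are correct.
The final answer f'(θ) = θ*(θ + 2)/(θ**2 + 2*θ + 1) is valid.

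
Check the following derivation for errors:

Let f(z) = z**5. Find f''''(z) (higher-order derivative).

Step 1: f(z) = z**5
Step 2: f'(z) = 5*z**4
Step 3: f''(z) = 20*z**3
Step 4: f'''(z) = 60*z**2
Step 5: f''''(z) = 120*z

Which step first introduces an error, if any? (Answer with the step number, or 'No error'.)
No error

All steps in this derivation are correct.
The final answer f''''(z) = 120*z is valid.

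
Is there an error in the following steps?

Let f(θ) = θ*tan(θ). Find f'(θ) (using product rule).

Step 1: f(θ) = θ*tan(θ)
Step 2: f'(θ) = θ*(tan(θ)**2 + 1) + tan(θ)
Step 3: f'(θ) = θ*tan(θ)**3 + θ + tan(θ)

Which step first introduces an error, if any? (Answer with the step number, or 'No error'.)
Step 3

Step 3 is incorrect due to a wrong exponent.
The step shows: θ*tan(θ)**3 + θ + tan(θ)
The correct value should be: θ*tan(θ)**2 + θ + tan(θ)

Explanation: The exponent 2 on tan(θ) was incorrectly written as 3: the term θ*tan(θ)**2 was incorrectly written as θ*tan(θ)**3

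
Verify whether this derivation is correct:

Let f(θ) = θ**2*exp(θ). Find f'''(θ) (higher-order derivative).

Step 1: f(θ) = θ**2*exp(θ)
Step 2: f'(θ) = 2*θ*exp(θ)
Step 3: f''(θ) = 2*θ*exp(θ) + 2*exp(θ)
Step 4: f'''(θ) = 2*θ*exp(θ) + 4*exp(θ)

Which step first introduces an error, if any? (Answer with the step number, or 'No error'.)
Step 2

Step 2 is incorrect due to a dropped term.
The step shows: 2*θ*exp(θ)
The correct value should be: θ**2*exp(θ) + 2*θ*exp(θ)

Explanation: A term was dropped: the term θ**2*exp(θ) was incorrectly omitted
The later steps are derived from this incorrect expression, so the error originates in Step 2.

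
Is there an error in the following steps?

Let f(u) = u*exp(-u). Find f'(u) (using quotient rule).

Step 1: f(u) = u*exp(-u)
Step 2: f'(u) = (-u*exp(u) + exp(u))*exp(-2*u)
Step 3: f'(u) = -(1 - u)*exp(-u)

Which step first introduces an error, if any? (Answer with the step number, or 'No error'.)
Step 3

Step 3 is incorrect due to a sign flip.
The step shows: -(1 - u)*exp(-u)
The correct value should be: (1 - u)*exp(-u)

Explanation: The sign of the whole expression was flipped: the term (1 - u)*exp(-u) was incorrectly written as -(1 - u)*exp(-u)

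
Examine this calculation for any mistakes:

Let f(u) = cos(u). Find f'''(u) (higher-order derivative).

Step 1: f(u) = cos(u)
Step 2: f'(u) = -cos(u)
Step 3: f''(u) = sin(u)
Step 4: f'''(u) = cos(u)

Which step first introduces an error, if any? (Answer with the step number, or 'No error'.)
Step 2

Step 2 is incorrect due to a wrong trig function.
The step shows: -cos(u)
The correct value should be: -sin(u)

Explanation: sin(u) was incorrectly written as cos(u): the term -sin(u) was incorrectly written as -cos(u)
The later steps are derived from this incorrect expression, so the error originates in Step 2.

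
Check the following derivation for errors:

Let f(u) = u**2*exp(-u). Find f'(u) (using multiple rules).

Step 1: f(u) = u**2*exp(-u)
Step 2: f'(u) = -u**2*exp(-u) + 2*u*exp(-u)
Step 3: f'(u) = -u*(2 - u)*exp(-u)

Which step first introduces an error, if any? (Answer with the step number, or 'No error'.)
Step 3

Step 3 is incorrect due to a sign flip.
The step shows: -u*(2 - u)*exp(-u)
The correct value should be: u*(2 - u)*exp(-u)

Explanation: The sign of the whole expression was flipped: the term u*(2 - u)*exp(-u) was incorrectly written as -u*(2 - u)*exp(-u)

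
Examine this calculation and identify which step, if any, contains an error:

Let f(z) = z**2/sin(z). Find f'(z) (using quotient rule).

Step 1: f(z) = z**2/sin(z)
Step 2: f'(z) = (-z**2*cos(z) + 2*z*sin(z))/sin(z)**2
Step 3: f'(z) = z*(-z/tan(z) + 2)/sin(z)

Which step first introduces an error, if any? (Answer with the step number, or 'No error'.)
No error

All steps in this derivation are correct.
The final answer f'(z) = z*(-z/tan(z) + 2)/sin(z) is valid.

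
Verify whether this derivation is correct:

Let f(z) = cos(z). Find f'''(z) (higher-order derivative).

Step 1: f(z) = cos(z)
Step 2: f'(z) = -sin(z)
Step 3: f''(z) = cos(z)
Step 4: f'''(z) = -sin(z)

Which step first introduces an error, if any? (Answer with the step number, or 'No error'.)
Step 3

Step 3 is incorrect due to a sign flip.
The step shows: cos(z)
The correct value should be: -cos(z)

Explanation: The sign of the whole expression was flipped: the term -cos(z) was incorrectly written as cos(z)
The later steps are derived from this incorrect expression, so the error originates in Step 3.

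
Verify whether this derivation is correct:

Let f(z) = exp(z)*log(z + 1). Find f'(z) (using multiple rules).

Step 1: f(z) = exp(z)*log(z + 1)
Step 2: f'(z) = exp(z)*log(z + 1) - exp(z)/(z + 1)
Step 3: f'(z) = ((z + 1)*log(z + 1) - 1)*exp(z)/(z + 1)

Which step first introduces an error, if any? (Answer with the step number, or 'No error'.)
Step 2

Step 2 is incorrect due to a sign flip.
The step shows: exp(z)*log(z + 1) - exp(z)/(z + 1)
The correct value should be: exp(z)*log(z + 1) + exp(z)/(z + 1)

Explanation: The sign of one term was flipped: the term exp(z)/(z + 1) was incorrectly written as -exp(z)/(z + 1)
The later steps are derived from this incorrect expression, so the error originates in Step 2.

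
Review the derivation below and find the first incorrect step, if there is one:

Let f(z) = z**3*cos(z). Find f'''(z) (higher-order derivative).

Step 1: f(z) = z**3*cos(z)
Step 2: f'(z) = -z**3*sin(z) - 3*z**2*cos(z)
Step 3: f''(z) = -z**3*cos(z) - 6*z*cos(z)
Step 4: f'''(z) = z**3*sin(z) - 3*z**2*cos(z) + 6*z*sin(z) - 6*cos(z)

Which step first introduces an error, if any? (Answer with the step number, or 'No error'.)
Step 2

Step 2 is incorrect due to a sign flip.
The step shows: -z**3*sin(z) - 3*z**2*cos(z)
The correct value should be: -z**3*sin(z) + 3*z**2*cos(z)

Explanation: The sign of one term was flipped: the term 3*z**2*cos(z) was incorrectly written as -3*z**2*cos(z)
The later steps are derived from this incorrect expression, so the error originates in Step 2.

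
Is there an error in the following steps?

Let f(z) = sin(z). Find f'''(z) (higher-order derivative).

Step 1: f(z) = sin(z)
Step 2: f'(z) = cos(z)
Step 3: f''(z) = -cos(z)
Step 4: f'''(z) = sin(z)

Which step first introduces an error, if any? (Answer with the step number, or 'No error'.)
Step 3

Step 3 is incorrect due to a wrong trig function.
The step shows: -cos(z)
The correct value should be: -sin(z)

Explanation: sin(z) was incorrectly written as cos(z): the term -sin(z) was incorrectly written as -cos(z)
The later steps are derived from this incorrect expression, so the error originates in Step 3.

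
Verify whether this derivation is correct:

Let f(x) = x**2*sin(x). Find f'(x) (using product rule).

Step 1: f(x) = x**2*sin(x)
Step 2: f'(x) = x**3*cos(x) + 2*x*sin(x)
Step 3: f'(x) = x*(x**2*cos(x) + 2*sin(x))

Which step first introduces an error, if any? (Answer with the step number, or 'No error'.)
Step 2

Step 2 is incorrect due to a wrong exponent.
The step shows: x**3*cos(x) + 2*x*sin(x)
The correct value should be: x**2*cos(x) + 2*x*sin(x)

Explanation: The exponent 2 on x was incorrectly written as 3: the term x**2*cos(x) was incorrectly written as x**3*cos(x)
The later steps are derived from this incorrect expression, so the error originates in Step 2.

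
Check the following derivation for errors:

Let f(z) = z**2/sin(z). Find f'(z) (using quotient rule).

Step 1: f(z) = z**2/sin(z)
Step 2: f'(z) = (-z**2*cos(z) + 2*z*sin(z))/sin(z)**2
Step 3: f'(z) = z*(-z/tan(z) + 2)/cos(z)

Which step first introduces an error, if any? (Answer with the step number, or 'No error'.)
Step 3

Step 3 is incorrect due to a wrong trig function.
The step shows: z*(-z/tan(z) + 2)/cos(z)
The correct value should be: z*(-z/tan(z) + 2)/sin(z)

Explanation: sin(z) was incorrectly written as cos(z): the term z*(-z/tan(z) + 2)/sin(z) was incorrectly written as z*(-z/tan(z) + 2)/cos(z)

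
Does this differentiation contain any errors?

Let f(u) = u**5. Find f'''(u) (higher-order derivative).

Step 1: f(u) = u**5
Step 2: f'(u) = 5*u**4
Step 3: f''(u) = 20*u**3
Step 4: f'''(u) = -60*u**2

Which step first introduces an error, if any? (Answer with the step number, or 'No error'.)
Step 4

Step 4 is incorrect due to a sign flip.
The step shows: -60*u**2
The correct value should be: 60*u**2

Explanation: The sign of the whole expression was flipped: the term 60*u**2 was incorrectly written as -60*u**2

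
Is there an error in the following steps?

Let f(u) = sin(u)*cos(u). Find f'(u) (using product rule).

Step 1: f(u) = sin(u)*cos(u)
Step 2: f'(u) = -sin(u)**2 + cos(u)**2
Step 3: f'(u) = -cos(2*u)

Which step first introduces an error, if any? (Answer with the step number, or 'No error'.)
Step 3

Step 3 is incorrect due to a sign flip.
The step shows: -cos(2*u)
The correct value should be: cos(2*u)

Explanation: The sign of the whole expression was flipped: the term cos(2*u) was incorrectly written as -cos(2*u)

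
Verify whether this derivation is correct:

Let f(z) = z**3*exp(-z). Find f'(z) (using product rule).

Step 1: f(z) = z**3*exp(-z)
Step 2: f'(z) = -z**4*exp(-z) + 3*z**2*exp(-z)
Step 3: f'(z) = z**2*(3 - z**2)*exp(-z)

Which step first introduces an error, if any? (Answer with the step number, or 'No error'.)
Step 2

Step 2 is incorrect due to a wrong exponent.
The step shows: -z**4*exp(-z) + 3*z**2*exp(-z)
The correct value should be: -z**3*exp(-z) + 3*z**2*exp(-z)

Explanation: The exponent 3 on z was incorrectly written as 4: the term -z**3*exp(-z) was incorrectly written as -z**4*exp(-z)
The later steps are derived from this incorrect expression, so the error originates in Step 2.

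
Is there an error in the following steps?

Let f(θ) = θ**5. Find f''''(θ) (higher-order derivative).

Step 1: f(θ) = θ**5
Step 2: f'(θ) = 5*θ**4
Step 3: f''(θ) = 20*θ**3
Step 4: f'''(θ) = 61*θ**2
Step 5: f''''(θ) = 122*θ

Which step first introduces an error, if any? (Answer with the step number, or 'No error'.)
Step 4

Step 4 is incorrect due to a wrong coefficient.
The step shows: 61*θ**2
The correct value should be: 60*θ**2

Explanation: The coefficient 60 was incorrectly written as 61: the term 60*θ**2 was incorrectly written as 61*θ**2
The later steps are derived from this incorrect expression, so the error originates in Step 4.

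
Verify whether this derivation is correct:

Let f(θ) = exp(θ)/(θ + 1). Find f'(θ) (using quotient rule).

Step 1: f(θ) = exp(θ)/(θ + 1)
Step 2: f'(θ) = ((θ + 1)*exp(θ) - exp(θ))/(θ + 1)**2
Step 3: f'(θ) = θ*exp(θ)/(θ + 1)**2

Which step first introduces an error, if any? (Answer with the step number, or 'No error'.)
No error

All steps in this derivation are correct.
The final answer f'(θ) = θ*exp(θ)/(θ + 1)**2 is valid.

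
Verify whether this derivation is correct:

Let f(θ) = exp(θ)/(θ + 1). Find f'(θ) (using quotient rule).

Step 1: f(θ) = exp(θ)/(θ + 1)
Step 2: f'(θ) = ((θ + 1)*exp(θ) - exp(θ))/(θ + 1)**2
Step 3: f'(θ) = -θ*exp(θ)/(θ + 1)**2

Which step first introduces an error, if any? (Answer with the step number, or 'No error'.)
Step 3

Step 3 is incorrect due to a sign flip.
The step shows: -θ*exp(θ)/(θ + 1)**2
The correct value should be: θ*exp(θ)/(θ + 1)**2

Explanation: The sign of the whole expression was flipped: the term θ*exp(θ)/(θ + 1)**2 was incorrectly written as -θ*exp(θ)/(θ + 1)**2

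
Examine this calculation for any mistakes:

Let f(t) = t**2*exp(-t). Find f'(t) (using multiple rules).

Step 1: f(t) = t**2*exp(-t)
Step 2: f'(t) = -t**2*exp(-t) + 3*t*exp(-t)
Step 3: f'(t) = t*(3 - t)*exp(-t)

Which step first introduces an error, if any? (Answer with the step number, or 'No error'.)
Step 2

Step 2 is incorrect due to a wrong coefficient.
The step shows: -t**2*exp(-t) + 3*t*exp(-t)
The correct value should be: -t**2*exp(-t) + 2*t*exp(-t)

Explanation: The coefficient 2 was incorrectly written as 3: the term 2*t*exp(-t) was incorrectly written as 3*t*exp(-t)
The later steps are derived from this incorrect expression, so the error originates in Step 2.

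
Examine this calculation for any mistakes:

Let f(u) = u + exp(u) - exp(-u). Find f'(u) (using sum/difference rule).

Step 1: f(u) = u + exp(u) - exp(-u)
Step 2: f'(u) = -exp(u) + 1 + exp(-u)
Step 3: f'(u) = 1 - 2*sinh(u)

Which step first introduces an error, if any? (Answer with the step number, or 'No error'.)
Step 2

Step 2 is incorrect due to a sign flip.
The step shows: -exp(u) + 1 + exp(-u)
The correct value should be: exp(u) + 1 + exp(-u)

Explanation: The sign of one term was flipped: the term exp(u) was incorrectly written as -exp(u)
The later steps are derived from this incorrect expression, so the error originates in Step 2.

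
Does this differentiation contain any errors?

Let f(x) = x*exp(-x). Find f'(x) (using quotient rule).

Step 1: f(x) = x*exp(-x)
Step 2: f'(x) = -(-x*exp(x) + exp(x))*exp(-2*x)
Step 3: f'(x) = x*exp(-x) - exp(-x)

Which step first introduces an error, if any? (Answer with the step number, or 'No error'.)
Step 2

Step 2 is incorrect due to a sign flip.
The step shows: -(-x*exp(x) + exp(x))*exp(-2*x)
The correct value should be: (-x*exp(x) + exp(x))*exp(-2*x)

Explanation: The sign of the whole expression was flipped: the term (-x*exp(x) + exp(x))*exp(-2*x) was incorrectly written as -(-x*exp(x) + exp(x))*exp(-2*x)
The later steps are derived from this incorrect expression, so the error originates in Step 2.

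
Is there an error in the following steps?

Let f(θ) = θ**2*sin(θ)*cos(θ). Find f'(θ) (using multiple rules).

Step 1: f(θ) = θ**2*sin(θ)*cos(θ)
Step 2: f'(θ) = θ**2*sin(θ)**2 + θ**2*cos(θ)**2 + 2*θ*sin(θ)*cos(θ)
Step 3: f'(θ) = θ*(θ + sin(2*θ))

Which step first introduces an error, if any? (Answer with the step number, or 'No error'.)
Step 2

Step 2 is incorrect due to a sign flip.
The step shows: θ**2*sin(θ)**2 + θ**2*cos(θ)**2 + 2*θ*sin(θ)*cos(θ)
The correct value should be: -θ**2*sin(θ)**2 + θ**2*cos(θ)**2 + 2*θ*sin(θ)*cos(θ)

Explanation: The sign of one term was flipped: the term -θ**2*sin(θ)**2 was incorrectly written as θ**2*sin(θ)**2
The later steps are derived from this incorrect expression, so the error originates in Step 2.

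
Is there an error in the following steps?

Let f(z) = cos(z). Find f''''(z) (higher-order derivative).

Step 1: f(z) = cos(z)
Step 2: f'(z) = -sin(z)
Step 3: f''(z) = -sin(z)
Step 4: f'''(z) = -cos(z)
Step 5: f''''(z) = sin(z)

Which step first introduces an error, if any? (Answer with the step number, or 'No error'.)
Step 3

Step 3 is incorrect due to a wrong trig function.
The step shows: -sin(z)
The correct value should be: -cos(z)

Explanation: cos(z) was incorrectly written as sin(z): the term -cos(z) was incorrectly written as -sin(z)
The later steps are derived from this incorrect expression, so the error originates in Step 3.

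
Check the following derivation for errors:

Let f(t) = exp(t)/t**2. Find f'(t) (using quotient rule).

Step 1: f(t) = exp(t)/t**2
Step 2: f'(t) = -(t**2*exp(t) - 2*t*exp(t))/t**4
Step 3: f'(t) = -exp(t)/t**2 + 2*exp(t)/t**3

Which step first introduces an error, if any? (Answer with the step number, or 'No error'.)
Step 2

Step 2 is incorrect due to a sign flip.
The step shows: -(t**2*exp(t) - 2*t*exp(t))/t**4
The correct value should be: (t**2*exp(t) - 2*t*exp(t))/t**4

Explanation: The sign of the whole expression was flipped: the term (t**2*exp(t) - 2*t*exp(t))/t**4 was incorrectly written as -(t**2*exp(t) - 2*t*exp(t))/t**4
The later steps are derived from this incorrect expression, so the error originates in Step 2.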